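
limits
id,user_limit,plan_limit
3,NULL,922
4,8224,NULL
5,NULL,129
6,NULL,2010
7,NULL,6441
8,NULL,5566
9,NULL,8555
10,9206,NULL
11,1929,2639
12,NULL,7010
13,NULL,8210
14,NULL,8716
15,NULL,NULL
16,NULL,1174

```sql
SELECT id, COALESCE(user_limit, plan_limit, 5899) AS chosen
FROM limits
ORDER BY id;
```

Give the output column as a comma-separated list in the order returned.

id=3: user_limit=NULL, plan_limit=922 → 922
id=4: user_limit=8224 → 8224
id=5: user_limit=NULL, plan_limit=129 → 129
id=6: user_limit=NULL, plan_limit=2010 → 2010
id=7: user_limit=NULL, plan_limit=6441 → 6441
id=8: user_limit=NULL, plan_limit=5566 → 5566
id=9: user_limit=NULL, plan_limit=8555 → 8555
id=10: user_limit=9206 → 9206
id=11: user_limit=1929 → 1929
id=12: user_limit=NULL, plan_limit=7010 → 7010
id=13: user_limit=NULL, plan_limit=8210 → 8210
id=14: user_limit=NULL, plan_limit=8716 → 8716
id=15: user_limit=NULL, plan_limit=NULL, → literal 5899 → 5899
id=16: user_limit=NULL, plan_limit=1174 → 1174

922, 8224, 129, 2010, 6441, 5566, 8555, 9206, 1929, 7010, 8210, 8716, 5899, 1174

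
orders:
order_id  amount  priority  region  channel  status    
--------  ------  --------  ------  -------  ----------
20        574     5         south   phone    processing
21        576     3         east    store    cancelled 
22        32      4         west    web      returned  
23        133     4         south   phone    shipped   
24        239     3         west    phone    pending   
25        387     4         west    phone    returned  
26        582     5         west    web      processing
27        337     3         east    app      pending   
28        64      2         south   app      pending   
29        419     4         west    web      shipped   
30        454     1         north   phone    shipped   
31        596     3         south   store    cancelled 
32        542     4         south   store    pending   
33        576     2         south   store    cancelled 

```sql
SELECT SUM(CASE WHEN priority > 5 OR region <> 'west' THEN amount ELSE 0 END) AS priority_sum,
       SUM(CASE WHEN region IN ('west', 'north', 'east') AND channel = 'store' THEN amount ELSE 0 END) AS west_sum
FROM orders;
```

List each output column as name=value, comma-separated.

priority_sum=3852, west_sum=576

[priority_sum: priority > 5 OR region <> 'west']
order_id=20: ✓ → 574
order_id=21: ✓ → 576
order_id=22: ✗
order_id=23: ✓ → 133
order_id=24: ✗
order_id=25: ✗
order_id=26: ✗
order_id=27: ✓ → 337
order_id=28: ✓ → 64
order_id=29: ✗
order_id=30: ✓ → 454
order_id=31: ✓ → 596
order_id=32: ✓ → 542
order_id=33: ✓ → 576
priority_sum = 574 + 576 + 133 + 337 + 64 + 454 + 596 + 542 + 576 = 3852
—
[west_sum: region IN ('west', 'north', 'east') AND channel = 'store']
order_id=20: ✗
order_id=21: ✓ → 576
order_id=22: ✗
order_id=23: ✗
order_id=24: ✗
order_id=25: ✗
order_id=26: ✗
order_id=27: ✗
order_id=28: ✗
order_id=29: ✗
order_id=30: ✗
order_id=31: ✗
order_id=32: ✗
order_id=33: ✗
west_sum = 576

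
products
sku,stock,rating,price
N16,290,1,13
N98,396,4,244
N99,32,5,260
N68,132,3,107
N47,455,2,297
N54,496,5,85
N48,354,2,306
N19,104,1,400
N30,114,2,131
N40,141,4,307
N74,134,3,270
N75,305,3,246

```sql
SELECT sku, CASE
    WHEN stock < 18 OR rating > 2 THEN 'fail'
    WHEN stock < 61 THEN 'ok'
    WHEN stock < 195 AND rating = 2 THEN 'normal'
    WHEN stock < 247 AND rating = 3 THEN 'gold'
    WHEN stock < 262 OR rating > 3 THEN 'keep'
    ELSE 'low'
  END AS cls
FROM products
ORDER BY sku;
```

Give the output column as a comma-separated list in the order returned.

low, keep, normal, fail, low, low, fail, fail, fail, fail, fail, fail

sku=N16: ELSE → low
sku=N19: stock < 262 OR rating > 3 → keep
sku=N30: stock < 195 AND rating = 2 → normal
sku=N40: stock < 18 OR rating > 2 → fail
sku=N47: ELSE → low
sku=N48: ELSE → low
sku=N54: stock < 18 OR rating > 2 → fail
sku=N68: stock < 18 OR rating > 2 → fail
sku=N74: stock < 18 OR rating > 2 → fail
sku=N75: stock < 18 OR rating > 2 → fail
sku=N98: stock < 18 OR rating > 2 → fail
sku=N99: stock < 18 OR rating > 2 → fail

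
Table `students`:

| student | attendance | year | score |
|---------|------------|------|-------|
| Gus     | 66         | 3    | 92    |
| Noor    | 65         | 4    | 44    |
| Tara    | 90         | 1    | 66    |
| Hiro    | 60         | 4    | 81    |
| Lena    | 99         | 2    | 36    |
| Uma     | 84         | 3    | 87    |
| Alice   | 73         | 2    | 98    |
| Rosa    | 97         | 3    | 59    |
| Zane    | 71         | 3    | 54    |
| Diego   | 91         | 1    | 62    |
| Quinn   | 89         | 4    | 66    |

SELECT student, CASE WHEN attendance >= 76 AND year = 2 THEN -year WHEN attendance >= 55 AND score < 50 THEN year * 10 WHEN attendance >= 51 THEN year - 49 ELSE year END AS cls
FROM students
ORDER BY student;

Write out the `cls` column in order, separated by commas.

student=Alice: attendance >= 51 → -47
student=Diego: attendance >= 51 → -48
student=Gus: attendance >= 51 → -46
student=Hiro: attendance >= 51 → -45
student=Lena: attendance >= 76 AND year = 2 → -2
student=Noor: attendance >= 55 AND score < 50 → 40
student=Quinn: attendance >= 51 → -45
student=Rosa: attendance >= 51 → -46
student=Tara: attendance >= 51 → -48
student=Uma: attendance >= 51 → -46
student=Zane: attendance >= 51 → -46

-47, -48, -46, -45, -2, 40, -45, -46, -48, -46, -46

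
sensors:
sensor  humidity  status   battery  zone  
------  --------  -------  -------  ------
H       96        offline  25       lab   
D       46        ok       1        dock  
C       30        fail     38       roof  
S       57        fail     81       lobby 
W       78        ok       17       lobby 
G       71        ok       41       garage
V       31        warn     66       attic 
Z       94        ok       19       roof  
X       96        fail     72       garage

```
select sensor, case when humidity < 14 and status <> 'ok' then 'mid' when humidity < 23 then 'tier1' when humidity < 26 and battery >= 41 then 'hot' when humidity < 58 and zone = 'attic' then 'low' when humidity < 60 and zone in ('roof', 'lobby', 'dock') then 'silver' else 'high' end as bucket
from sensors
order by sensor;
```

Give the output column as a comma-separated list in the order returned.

sensor=C: humidity < 60 and zone in ('roof', 'lobby', 'dock') → silver
sensor=D: humidity < 60 and zone in ('roof', 'lobby', 'dock') → silver
sensor=G: ELSE → high
sensor=H: ELSE → high
sensor=S: humidity < 60 and zone in ('roof', 'lobby', 'dock') → silver
sensor=V: humidity < 58 and zone = 'attic' → low
sensor=W: ELSE → high
sensor=X: ELSE → high
sensor=Z: ELSE → high

silver, silver, high, high, silver, low, high, high, high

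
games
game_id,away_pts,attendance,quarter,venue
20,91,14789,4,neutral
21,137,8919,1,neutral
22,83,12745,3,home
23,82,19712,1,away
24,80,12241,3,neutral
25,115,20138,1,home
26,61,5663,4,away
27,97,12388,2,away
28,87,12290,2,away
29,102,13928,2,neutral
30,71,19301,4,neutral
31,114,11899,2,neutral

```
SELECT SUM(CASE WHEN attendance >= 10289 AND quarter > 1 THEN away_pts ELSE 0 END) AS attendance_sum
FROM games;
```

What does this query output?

game_id=20: ✓ → 91
game_id=21: ✗
game_id=22: ✓ → 83
game_id=23: ✗
game_id=24: ✓ → 80
game_id=25: ✗
game_id=26: ✗
game_id=27: ✓ → 97
game_id=28: ✓ → 87
game_id=29: ✓ → 102
game_id=30: ✓ → 71
game_id=31: ✓ → 114
attendance_sum = 91 + 83 + 80 + 97 + 87 + 102 + 71 + 114 = 725

725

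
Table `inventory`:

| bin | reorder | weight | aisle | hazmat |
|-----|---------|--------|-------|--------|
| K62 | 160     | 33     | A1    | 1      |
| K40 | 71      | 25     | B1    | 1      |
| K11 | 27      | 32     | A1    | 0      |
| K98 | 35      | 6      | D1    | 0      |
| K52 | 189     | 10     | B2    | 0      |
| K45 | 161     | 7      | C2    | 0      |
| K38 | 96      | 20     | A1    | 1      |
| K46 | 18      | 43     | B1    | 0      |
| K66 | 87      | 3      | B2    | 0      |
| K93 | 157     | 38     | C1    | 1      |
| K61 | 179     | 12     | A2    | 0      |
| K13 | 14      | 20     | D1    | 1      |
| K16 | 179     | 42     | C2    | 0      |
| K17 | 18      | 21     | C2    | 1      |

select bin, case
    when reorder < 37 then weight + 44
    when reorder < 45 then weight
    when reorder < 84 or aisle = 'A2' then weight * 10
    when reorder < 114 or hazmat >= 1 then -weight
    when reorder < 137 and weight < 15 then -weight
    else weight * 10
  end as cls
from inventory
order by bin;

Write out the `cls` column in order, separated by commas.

76, 64, 420, 65, -20, 250, 70, 87, 100, 120, -33, -3, -38, 50

bin=K11: reorder < 37 → 76
bin=K13: reorder < 37 → 64
bin=K16: ELSE → 420
bin=K17: reorder < 37 → 65
bin=K38: reorder < 114 or hazmat >= 1 → -20
bin=K40: reorder < 84 or aisle = 'A2' → 250
bin=K45: ELSE → 70
bin=K46: reorder < 37 → 87
bin=K52: ELSE → 100
bin=K61: reorder < 84 or aisle = 'A2' → 120
bin=K62: reorder < 114 or hazmat >= 1 → -33
bin=K66: reorder < 114 or hazmat >= 1 → -3
bin=K93: reorder < 114 or hazmat >= 1 → -38
bin=K98: reorder < 37 → 50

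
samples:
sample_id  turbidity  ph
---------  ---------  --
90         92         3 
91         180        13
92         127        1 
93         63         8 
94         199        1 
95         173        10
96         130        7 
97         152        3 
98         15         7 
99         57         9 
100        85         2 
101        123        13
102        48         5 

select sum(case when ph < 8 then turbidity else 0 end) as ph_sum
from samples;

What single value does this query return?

sample_id=90: ✓ → 92
sample_id=91: ✗
sample_id=92: ✓ → 127
sample_id=93: ✗
sample_id=94: ✓ → 199
sample_id=95: ✗
sample_id=96: ✓ → 130
sample_id=97: ✓ → 152
sample_id=98: ✓ → 15
sample_id=99: ✗
sample_id=100: ✓ → 85
sample_id=101: ✗
sample_id=102: ✓ → 48
ph_sum = 92 + 127 + 199 + 130 + 152 + 15 + 85 + 48 = 848

848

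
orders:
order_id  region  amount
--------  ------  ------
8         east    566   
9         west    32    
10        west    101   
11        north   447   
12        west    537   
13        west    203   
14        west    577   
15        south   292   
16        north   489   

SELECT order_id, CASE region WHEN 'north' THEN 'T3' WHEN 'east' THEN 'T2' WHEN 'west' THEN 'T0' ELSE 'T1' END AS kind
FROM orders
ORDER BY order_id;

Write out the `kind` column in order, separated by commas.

order_id=8: region='east' → T2
order_id=9: region='west' → T0
order_id=10: region='west' → T0
order_id=11: region='north' → T3
order_id=12: region='west' → T0
order_id=13: region='west' → T0
order_id=14: region='west' → T0
order_id=15: ELSE → T1
order_id=16: region='north' → T3

T2, T0, T0, T3, T0, T0, T0, T1, T3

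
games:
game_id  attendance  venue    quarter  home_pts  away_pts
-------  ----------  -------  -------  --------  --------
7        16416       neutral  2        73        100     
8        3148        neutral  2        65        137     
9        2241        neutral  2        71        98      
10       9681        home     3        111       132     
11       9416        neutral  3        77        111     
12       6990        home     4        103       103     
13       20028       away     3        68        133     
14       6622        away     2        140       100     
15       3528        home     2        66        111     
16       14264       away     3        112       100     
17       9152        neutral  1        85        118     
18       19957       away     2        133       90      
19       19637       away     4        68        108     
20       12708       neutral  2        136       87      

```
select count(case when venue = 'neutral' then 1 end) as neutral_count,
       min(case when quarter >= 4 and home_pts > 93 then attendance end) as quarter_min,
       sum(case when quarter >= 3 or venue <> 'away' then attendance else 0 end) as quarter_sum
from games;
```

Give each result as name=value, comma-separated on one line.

neutral_count=6, quarter_min=6990, quarter_sum=127209

[neutral_count: venue = 'neutral']
game_id=7: ✓ → 1
game_id=8: ✓ → 1
game_id=9: ✓ → 1
game_id=10: ✗
game_id=11: ✓ → 1
game_id=12: ✗
game_id=13: ✗
game_id=14: ✗
game_id=15: ✗
game_id=16: ✗
game_id=17: ✓ → 1
game_id=18: ✗
game_id=19: ✗
game_id=20: ✓ → 1
neutral_count = COUNT(1, 1, 1, 1, 1, 1) = 6
—
[quarter_min: quarter >= 4 and home_pts > 93]
game_id=7: ✗
game_id=8: ✗
game_id=9: ✗
game_id=10: ✗
game_id=11: ✗
game_id=12: ✓ → 6990
game_id=13: ✗
game_id=14: ✗
game_id=15: ✗
game_id=16: ✗
game_id=17: ✗
game_id=18: ✗
game_id=19: ✗
game_id=20: ✗
quarter_min = MIN(6990) = 6990
—
[quarter_sum: quarter >= 3 or venue <> 'away']
game_id=7: ✓ → 16416
game_id=8: ✓ → 3148
game_id=9: ✓ → 2241
game_id=10: ✓ → 9681
game_id=11: ✓ → 9416
game_id=12: ✓ → 6990
game_id=13: ✓ → 20028
game_id=14: ✗
game_id=15: ✓ → 3528
game_id=16: ✓ → 14264
game_id=17: ✓ → 9152
game_id=18: ✗
game_id=19: ✓ → 19637
game_id=20: ✓ → 12708
quarter_sum = 16416 + 3148 + 2241 + 9681 + 9416 + 6990 + 20028 + 3528 + 14264 + 9152 + 19637 + 12708 = 127209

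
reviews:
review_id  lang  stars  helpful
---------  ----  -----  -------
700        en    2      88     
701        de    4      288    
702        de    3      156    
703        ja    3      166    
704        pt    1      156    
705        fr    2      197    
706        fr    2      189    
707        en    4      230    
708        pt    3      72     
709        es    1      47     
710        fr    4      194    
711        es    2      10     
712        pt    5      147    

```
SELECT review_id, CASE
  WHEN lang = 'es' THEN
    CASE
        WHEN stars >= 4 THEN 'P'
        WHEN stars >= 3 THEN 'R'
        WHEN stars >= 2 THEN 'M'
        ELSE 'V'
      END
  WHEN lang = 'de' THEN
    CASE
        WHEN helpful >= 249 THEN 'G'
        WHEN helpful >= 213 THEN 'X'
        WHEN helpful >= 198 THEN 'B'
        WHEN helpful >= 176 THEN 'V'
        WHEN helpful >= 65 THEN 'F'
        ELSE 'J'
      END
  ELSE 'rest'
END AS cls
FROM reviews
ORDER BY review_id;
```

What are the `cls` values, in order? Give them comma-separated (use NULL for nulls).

rest, G, F, rest, rest, rest, rest, rest, rest, V, rest, M, rest

review_id=700: lang='en' → outer ELSE → rest
review_id=701: lang='de' → inner[helpful >= 249] → G
review_id=702: lang='de' → inner[helpful >= 65] → F
review_id=703: lang='ja' → outer ELSE → rest
review_id=704: lang='pt' → outer ELSE → rest
review_id=705: lang='fr' → outer ELSE → rest
review_id=706: lang='fr' → outer ELSE → rest
review_id=707: lang='en' → outer ELSE → rest
review_id=708: lang='pt' → outer ELSE → rest
review_id=709: lang='es' → inner[ELSE] → V
review_id=710: lang='fr' → outer ELSE → rest
review_id=711: lang='es' → inner[stars >= 2] → M
review_id=712: lang='pt' → outer ELSE → rest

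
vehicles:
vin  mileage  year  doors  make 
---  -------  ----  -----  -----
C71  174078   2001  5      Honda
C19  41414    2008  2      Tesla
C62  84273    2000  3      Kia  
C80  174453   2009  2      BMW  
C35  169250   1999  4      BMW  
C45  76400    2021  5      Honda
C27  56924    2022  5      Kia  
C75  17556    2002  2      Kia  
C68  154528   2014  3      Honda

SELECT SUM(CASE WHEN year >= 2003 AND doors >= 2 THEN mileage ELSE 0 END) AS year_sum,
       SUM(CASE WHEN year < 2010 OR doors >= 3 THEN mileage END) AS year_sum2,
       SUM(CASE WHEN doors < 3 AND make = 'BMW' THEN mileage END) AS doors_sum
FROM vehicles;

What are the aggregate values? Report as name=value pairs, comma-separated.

year_sum=503719, year_sum2=948876, doors_sum=174453

[year_sum: year >= 2003 AND doors >= 2]
vin=C71: ✗
vin=C19: ✓ → 41414
vin=C62: ✗
vin=C80: ✓ → 174453
vin=C35: ✗
vin=C45: ✓ → 76400
vin=C27: ✓ → 56924
vin=C75: ✗
vin=C68: ✓ → 154528
year_sum = 41414 + 174453 + 76400 + 56924 + 154528 = 503719
—
[year_sum2: year < 2010 OR doors >= 3]
vin=C71: ✓ → 174078
vin=C19: ✓ → 41414
vin=C62: ✓ → 84273
vin=C80: ✓ → 174453
vin=C35: ✓ → 169250
vin=C45: ✓ → 76400
vin=C27: ✓ → 56924
vin=C75: ✓ → 17556
vin=C68: ✓ → 154528
year_sum2 = 174078 + 41414 + 84273 + 174453 + 169250 + 76400 + 56924 + 17556 + 154528 = 948876
—
[doors_sum: doors < 3 AND make = 'BMW']
vin=C71: ✗
vin=C19: ✗
vin=C62: ✗
vin=C80: ✓ → 174453
vin=C35: ✗
vin=C45: ✗
vin=C27: ✗
vin=C75: ✗
vin=C68: ✗
doors_sum = 174453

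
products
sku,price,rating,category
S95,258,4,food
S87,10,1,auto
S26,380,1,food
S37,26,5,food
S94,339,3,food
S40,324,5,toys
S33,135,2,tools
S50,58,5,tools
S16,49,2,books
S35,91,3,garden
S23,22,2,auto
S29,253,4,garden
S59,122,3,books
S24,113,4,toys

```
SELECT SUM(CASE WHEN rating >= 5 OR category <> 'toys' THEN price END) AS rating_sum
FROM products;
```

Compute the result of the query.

sku=S95: ✓ → 258
sku=S87: ✓ → 10
sku=S26: ✓ → 380
sku=S37: ✓ → 26
sku=S94: ✓ → 339
sku=S40: ✓ → 324
sku=S33: ✓ → 135
sku=S50: ✓ → 58
sku=S16: ✓ → 49
sku=S35: ✓ → 91
sku=S23: ✓ → 22
sku=S29: ✓ → 253
sku=S59: ✓ → 122
sku=S24: ✗
rating_sum = 258 + 10 + 380 + 26 + 339 + 324 + 135 + 58 + 49 + 91 + 22 + 253 + 122 = 2067

2067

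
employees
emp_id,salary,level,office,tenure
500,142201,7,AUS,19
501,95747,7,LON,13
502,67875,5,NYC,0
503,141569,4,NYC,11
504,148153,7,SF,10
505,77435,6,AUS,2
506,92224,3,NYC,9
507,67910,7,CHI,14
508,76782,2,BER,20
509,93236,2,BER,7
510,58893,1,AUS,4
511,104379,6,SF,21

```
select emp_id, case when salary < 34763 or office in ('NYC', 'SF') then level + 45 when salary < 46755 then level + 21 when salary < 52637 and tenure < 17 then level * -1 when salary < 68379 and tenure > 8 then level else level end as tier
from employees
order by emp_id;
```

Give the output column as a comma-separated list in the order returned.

emp_id=500: ELSE → 7
emp_id=501: ELSE → 7
emp_id=502: salary < 34763 or office in ('NYC', 'SF') → 50
emp_id=503: salary < 34763 or office in ('NYC', 'SF') → 49
emp_id=504: salary < 34763 or office in ('NYC', 'SF') → 52
emp_id=505: ELSE → 6
emp_id=506: salary < 34763 or office in ('NYC', 'SF') → 48
emp_id=507: salary < 68379 and tenure > 8 → 7
emp_id=508: ELSE → 2
emp_id=509: ELSE → 2
emp_id=510: ELSE → 1
emp_id=511: salary < 34763 or office in ('NYC', 'SF') → 51

7, 7, 50, 49, 52, 6, 48, 7, 2, 2, 1, 51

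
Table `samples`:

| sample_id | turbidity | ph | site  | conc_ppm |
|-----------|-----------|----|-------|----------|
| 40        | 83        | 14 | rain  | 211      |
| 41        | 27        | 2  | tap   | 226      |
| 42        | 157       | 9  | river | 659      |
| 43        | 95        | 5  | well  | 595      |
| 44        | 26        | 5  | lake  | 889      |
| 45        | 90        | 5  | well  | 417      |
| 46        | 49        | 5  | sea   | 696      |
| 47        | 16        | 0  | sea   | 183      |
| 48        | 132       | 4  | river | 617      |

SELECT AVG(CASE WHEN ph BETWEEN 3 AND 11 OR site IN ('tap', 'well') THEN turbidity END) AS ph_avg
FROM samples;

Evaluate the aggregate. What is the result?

sample_id=40: ✗
sample_id=41: ✓ → 27
sample_id=42: ✓ → 157
sample_id=43: ✓ → 95
sample_id=44: ✓ → 26
sample_id=45: ✓ → 90
sample_id=46: ✓ → 49
sample_id=47: ✗
sample_id=48: ✓ → 132
ph_avg = (27 + 157 + 95 + 26 + 90 + 49 + 132) / 7 = 82.2857142857

82.2857142857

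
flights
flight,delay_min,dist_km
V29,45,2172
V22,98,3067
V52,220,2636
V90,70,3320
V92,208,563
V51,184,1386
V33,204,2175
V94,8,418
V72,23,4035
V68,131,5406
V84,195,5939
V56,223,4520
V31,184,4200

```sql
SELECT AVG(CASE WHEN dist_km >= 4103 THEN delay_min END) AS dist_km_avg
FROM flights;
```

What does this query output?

183.25

flight=V29: ✗
flight=V22: ✗
flight=V52: ✗
flight=V90: ✗
flight=V92: ✗
flight=V51: ✗
flight=V33: ✗
flight=V94: ✗
flight=V72: ✗
flight=V68: ✓ → 131
flight=V84: ✓ → 195
flight=V56: ✓ → 223
flight=V31: ✓ → 184
dist_km_avg = (131 + 195 + 223 + 184) / 4 = 183.25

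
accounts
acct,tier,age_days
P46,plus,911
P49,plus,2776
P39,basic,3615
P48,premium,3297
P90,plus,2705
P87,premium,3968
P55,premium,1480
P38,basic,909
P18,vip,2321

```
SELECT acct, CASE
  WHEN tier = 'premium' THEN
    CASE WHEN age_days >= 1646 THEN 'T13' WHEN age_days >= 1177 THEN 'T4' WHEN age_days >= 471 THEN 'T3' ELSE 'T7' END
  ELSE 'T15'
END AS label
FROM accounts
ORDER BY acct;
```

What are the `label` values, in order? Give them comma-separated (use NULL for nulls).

T15, T15, T15, T15, T13, T15, T4, T13, T15

acct=P18: tier='vip' → outer ELSE → T15
acct=P38: tier='basic' → outer ELSE → T15
acct=P39: tier='basic' → outer ELSE → T15
acct=P46: tier='plus' → outer ELSE → T15
acct=P48: tier='premium' → inner[age_days >= 1646] → T13
acct=P49: tier='plus' → outer ELSE → T15
acct=P55: tier='premium' → inner[age_days >= 1177] → T4
acct=P87: tier='premium' → inner[age_days >= 1646] → T13
acct=P90: tier='plus' → outer ELSE → T15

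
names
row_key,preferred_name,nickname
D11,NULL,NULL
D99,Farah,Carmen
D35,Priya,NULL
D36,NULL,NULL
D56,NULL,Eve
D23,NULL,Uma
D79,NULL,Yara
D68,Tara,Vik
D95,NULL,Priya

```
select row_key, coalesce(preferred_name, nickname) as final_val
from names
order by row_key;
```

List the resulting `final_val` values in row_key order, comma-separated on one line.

NULL, Uma, Priya, NULL, Eve, Tara, Yara, Priya, Farah

row_key=D11: preferred_name=NULL, nickname=NULL (all NULL) → NULL
row_key=D23: preferred_name=NULL, nickname=Uma → Uma
row_key=D35: preferred_name=Priya → Priya
row_key=D36: preferred_name=NULL, nickname=NULL (all NULL) → NULL
row_key=D56: preferred_name=NULL, nickname=Eve → Eve
row_key=D68: preferred_name=Tara → Tara
row_key=D79: preferred_name=NULL, nickname=Yara → Yara
row_key=D95: preferred_name=NULL, nickname=Priya → Priya
row_key=D99: preferred_name=Farah → Farah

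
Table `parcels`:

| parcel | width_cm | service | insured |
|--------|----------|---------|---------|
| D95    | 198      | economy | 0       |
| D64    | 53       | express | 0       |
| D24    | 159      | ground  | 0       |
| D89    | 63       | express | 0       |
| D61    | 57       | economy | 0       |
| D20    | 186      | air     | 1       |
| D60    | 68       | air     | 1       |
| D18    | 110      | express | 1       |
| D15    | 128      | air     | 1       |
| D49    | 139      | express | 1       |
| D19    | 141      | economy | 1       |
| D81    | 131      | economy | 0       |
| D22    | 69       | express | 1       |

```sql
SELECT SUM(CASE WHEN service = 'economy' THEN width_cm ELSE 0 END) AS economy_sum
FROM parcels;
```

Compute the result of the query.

527

parcel=D95: ✓ → 198
parcel=D64: ✗
parcel=D24: ✗
parcel=D89: ✗
parcel=D61: ✓ → 57
parcel=D20: ✗
parcel=D60: ✗
parcel=D18: ✗
parcel=D15: ✗
parcel=D49: ✗
parcel=D19: ✓ → 141
parcel=D81: ✓ → 131
parcel=D22: ✗
economy_sum = 198 + 57 + 141 + 131 = 527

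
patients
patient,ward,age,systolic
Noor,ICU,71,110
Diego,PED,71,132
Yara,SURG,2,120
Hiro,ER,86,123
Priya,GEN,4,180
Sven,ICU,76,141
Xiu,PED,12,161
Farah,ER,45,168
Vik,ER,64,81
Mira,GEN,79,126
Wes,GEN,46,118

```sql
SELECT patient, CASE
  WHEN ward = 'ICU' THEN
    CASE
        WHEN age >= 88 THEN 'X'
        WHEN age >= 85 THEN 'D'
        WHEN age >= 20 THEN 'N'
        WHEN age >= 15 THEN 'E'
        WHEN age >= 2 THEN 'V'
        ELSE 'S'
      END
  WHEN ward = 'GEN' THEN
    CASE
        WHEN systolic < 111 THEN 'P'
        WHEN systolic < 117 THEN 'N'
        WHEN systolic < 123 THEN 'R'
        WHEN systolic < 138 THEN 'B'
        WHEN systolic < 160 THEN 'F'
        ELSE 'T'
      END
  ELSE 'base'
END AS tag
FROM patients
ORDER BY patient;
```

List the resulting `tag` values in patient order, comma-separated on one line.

patient=Diego: ward='PED' → outer ELSE → base
patient=Farah: ward='ER' → outer ELSE → base
patient=Hiro: ward='ER' → outer ELSE → base
patient=Mira: ward='GEN' → inner[systolic < 138] → B
patient=Noor: ward='ICU' → inner[age >= 20] → N
patient=Priya: ward='GEN' → inner[ELSE] → T
patient=Sven: ward='ICU' → inner[age >= 20] → N
patient=Vik: ward='ER' → outer ELSE → base
patient=Wes: ward='GEN' → inner[systolic < 123] → R
patient=Xiu: ward='PED' → outer ELSE → base
patient=Yara: ward='SURG' → outer ELSE → base

base, base, base, B, N, T, N, base, R, base, base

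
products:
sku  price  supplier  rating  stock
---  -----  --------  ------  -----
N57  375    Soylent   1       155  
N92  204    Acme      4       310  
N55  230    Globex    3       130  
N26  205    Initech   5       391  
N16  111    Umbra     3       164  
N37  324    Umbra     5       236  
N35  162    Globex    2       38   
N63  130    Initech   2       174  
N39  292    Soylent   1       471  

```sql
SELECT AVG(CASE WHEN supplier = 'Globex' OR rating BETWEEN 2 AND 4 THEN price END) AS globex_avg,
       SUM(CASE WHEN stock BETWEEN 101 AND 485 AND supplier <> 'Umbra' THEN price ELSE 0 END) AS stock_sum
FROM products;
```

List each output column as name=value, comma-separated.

globex_avg=167.4, stock_sum=1436

[globex_avg: supplier = 'Globex' OR rating BETWEEN 2 AND 4]
sku=N57: ✗
sku=N92: ✓ → 204
sku=N55: ✓ → 230
sku=N26: ✗
sku=N16: ✓ → 111
sku=N37: ✗
sku=N35: ✓ → 162
sku=N63: ✓ → 130
sku=N39: ✗
globex_avg = (204 + 230 + 111 + 162 + 130) / 5 = 167.4
—
[stock_sum: stock BETWEEN 101 AND 485 AND supplier <> 'Umbra']
sku=N57: ✓ → 375
sku=N92: ✓ → 204
sku=N55: ✓ → 230
sku=N26: ✓ → 205
sku=N16: ✗
sku=N37: ✗
sku=N35: ✗
sku=N63: ✓ → 130
sku=N39: ✓ → 292
stock_sum = 375 + 204 + 230 + 205 + 130 + 292 = 1436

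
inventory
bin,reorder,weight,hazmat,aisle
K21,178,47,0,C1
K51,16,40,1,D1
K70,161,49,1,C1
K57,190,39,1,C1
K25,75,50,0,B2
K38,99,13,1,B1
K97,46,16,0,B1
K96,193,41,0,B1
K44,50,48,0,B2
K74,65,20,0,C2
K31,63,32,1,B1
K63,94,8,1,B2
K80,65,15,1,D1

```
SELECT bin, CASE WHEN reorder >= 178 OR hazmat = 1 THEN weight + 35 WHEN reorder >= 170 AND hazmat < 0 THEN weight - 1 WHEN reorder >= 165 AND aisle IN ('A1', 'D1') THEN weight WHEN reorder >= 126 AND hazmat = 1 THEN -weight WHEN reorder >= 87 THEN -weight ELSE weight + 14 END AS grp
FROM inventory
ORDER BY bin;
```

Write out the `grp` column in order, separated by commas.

bin=K21: reorder >= 178 OR hazmat = 1 → 82
bin=K25: ELSE → 64
bin=K31: reorder >= 178 OR hazmat = 1 → 67
bin=K38: reorder >= 178 OR hazmat = 1 → 48
bin=K44: ELSE → 62
bin=K51: reorder >= 178 OR hazmat = 1 → 75
bin=K57: reorder >= 178 OR hazmat = 1 → 74
bin=K63: reorder >= 178 OR hazmat = 1 → 43
bin=K70: reorder >= 178 OR hazmat = 1 → 84
bin=K74: ELSE → 34
bin=K80: reorder >= 178 OR hazmat = 1 → 50
bin=K96: reorder >= 178 OR hazmat = 1 → 76
bin=K97: ELSE → 30

82, 64, 67, 48, 62, 75, 74, 43, 84, 34, 50, 76, 30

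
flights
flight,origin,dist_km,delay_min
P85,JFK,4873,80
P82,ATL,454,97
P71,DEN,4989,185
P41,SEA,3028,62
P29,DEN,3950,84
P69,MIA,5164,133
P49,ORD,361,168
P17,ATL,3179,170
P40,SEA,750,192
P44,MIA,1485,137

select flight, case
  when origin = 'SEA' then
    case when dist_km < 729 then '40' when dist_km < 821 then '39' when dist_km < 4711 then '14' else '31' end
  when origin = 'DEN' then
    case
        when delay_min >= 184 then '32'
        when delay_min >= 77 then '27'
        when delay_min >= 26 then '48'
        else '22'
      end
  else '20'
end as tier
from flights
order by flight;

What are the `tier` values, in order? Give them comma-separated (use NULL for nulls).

20, 27, 39, 14, 20, 20, 20, 32, 20, 20

flight=P17: origin='ATL' → outer ELSE → 20
flight=P29: origin='DEN' → inner[delay_min >= 77] → 27
flight=P40: origin='SEA' → inner[dist_km < 821] → 39
flight=P41: origin='SEA' → inner[dist_km < 4711] → 14
flight=P44: origin='MIA' → outer ELSE → 20
flight=P49: origin='ORD' → outer ELSE → 20
flight=P69: origin='MIA' → outer ELSE → 20
flight=P71: origin='DEN' → inner[delay_min >= 184] → 32
flight=P82: origin='ATL' → outer ELSE → 20
flight=P85: origin='JFK' → outer ELSE → 20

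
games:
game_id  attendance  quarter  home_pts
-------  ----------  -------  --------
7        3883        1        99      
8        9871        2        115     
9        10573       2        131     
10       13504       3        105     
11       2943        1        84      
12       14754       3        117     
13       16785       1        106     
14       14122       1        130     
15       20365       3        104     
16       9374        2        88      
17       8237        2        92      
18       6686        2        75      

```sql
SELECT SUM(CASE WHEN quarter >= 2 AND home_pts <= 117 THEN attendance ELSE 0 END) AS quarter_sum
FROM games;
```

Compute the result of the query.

game_id=7: ✗
game_id=8: ✓ → 9871
game_id=9: ✗
game_id=10: ✓ → 13504
game_id=11: ✗
game_id=12: ✓ → 14754
game_id=13: ✗
game_id=14: ✗
game_id=15: ✓ → 20365
game_id=16: ✓ → 9374
game_id=17: ✓ → 8237
game_id=18: ✓ → 6686
quarter_sum = 9871 + 13504 + 14754 + 20365 + 9374 + 8237 + 6686 = 82791

82791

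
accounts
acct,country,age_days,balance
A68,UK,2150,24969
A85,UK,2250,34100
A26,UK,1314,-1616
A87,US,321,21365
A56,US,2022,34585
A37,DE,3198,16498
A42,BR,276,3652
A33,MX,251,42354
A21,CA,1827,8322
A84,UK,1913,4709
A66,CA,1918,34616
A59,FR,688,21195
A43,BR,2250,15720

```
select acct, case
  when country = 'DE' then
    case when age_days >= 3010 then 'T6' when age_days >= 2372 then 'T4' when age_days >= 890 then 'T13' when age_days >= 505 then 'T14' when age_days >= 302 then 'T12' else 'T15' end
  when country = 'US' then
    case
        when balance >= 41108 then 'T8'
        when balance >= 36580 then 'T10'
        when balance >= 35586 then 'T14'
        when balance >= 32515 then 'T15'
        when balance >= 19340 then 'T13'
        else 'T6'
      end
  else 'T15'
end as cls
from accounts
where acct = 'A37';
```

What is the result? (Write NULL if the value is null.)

acct = A37: country=DE, age_days=3198, balance=16498.
country='DE' → inner[age_days >= 3010] → T6

T6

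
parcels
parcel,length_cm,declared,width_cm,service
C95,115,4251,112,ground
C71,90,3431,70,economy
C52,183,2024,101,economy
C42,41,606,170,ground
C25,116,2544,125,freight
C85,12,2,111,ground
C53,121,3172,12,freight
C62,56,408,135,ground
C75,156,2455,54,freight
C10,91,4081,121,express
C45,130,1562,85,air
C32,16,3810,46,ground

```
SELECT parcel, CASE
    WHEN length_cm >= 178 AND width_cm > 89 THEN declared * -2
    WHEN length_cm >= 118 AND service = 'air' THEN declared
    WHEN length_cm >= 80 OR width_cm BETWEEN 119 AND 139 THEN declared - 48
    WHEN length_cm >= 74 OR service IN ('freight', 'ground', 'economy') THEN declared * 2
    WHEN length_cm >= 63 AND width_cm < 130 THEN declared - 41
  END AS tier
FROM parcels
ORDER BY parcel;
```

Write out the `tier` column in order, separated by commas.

4033, 2496, 7620, 1212, 1562, -4048, 3124, 360, 3383, 2407, 4, 4203

parcel=C10: length_cm >= 80 OR width_cm BETWEEN 119 AND 139 → 4033
parcel=C25: length_cm >= 80 OR width_cm BETWEEN 119 AND 139 → 2496
parcel=C32: length_cm >= 74 OR service IN ('freight', 'ground', 'economy') → 7620
parcel=C42: length_cm >= 74 OR service IN ('freight', 'ground', 'economy') → 1212
parcel=C45: length_cm >= 118 AND service = 'air' → 1562
parcel=C52: length_cm >= 178 AND width_cm > 89 → -4048
parcel=C53: length_cm >= 80 OR width_cm BETWEEN 119 AND 139 → 3124
parcel=C62: length_cm >= 80 OR width_cm BETWEEN 119 AND 139 → 360
parcel=C71: length_cm >= 80 OR width_cm BETWEEN 119 AND 139 → 3383
parcel=C75: length_cm >= 80 OR width_cm BETWEEN 119 AND 139 → 2407
parcel=C85: length_cm >= 74 OR service IN ('freight', 'ground', 'economy') → 4
parcel=C95: length_cm >= 80 OR width_cm BETWEEN 119 AND 139 → 4203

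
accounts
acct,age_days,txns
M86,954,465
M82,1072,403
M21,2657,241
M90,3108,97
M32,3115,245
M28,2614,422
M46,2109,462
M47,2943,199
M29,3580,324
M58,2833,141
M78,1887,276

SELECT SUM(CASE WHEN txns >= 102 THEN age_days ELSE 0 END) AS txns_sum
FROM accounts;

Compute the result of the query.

23764

acct=M86: ✓ → 954
acct=M82: ✓ → 1072
acct=M21: ✓ → 2657
acct=M90: ✗
acct=M32: ✓ → 3115
acct=M28: ✓ → 2614
acct=M46: ✓ → 2109
acct=M47: ✓ → 2943
acct=M29: ✓ → 3580
acct=M58: ✓ → 2833
acct=M78: ✓ → 1887
txns_sum = 954 + 1072 + 2657 + 3115 + 2614 + 2109 + 2943 + 3580 + 2833 + 1887 = 23764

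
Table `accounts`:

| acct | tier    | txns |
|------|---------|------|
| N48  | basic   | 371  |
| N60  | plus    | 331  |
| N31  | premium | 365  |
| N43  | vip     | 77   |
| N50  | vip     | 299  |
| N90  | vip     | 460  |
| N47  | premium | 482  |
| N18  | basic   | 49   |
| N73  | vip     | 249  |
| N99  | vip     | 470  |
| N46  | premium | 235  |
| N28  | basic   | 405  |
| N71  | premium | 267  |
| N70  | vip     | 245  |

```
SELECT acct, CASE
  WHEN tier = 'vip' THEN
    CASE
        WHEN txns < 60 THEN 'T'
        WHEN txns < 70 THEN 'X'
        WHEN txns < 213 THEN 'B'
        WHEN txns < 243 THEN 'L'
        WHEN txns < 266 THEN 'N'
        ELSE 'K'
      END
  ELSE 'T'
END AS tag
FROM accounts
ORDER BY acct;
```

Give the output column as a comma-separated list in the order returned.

T, T, T, B, T, T, T, K, T, N, T, N, K, K

acct=N18: tier='basic' → outer ELSE → T
acct=N28: tier='basic' → outer ELSE → T
acct=N31: tier='premium' → outer ELSE → T
acct=N43: tier='vip' → inner[txns < 213] → B
acct=N46: tier='premium' → outer ELSE → T
acct=N47: tier='premium' → outer ELSE → T
acct=N48: tier='basic' → outer ELSE → T
acct=N50: tier='vip' → inner[ELSE] → K
acct=N60: tier='plus' → outer ELSE → T
acct=N70: tier='vip' → inner[txns < 266] → N
acct=N71: tier='premium' → outer ELSE → T
acct=N73: tier='vip' → inner[txns < 266] → N
acct=N90: tier='vip' → inner[ELSE] → K
acct=N99: tier='vip' → inner[ELSE] → K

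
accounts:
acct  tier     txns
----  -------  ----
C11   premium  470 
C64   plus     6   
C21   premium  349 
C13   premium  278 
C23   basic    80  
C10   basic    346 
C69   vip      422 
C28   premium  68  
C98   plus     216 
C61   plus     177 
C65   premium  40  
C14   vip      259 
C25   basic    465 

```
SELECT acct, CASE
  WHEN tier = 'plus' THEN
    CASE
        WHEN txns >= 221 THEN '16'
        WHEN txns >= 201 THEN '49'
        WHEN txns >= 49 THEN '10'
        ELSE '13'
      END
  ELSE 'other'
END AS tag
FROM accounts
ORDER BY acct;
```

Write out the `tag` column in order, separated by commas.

other, other, other, other, other, other, other, other, 10, 13, other, other, 49

acct=C10: tier='basic' → outer ELSE → other
acct=C11: tier='premium' → outer ELSE → other
acct=C13: tier='premium' → outer ELSE → other
acct=C14: tier='vip' → outer ELSE → other
acct=C21: tier='premium' → outer ELSE → other
acct=C23: tier='basic' → outer ELSE → other
acct=C25: tier='basic' → outer ELSE → other
acct=C28: tier='premium' → outer ELSE → other
acct=C61: tier='plus' → inner[txns >= 49] → 10
acct=C64: tier='plus' → inner[ELSE] → 13
acct=C65: tier='premium' → outer ELSE → other
acct=C69: tier='vip' → outer ELSE → other
acct=C98: tier='plus' → inner[txns >= 201] → 49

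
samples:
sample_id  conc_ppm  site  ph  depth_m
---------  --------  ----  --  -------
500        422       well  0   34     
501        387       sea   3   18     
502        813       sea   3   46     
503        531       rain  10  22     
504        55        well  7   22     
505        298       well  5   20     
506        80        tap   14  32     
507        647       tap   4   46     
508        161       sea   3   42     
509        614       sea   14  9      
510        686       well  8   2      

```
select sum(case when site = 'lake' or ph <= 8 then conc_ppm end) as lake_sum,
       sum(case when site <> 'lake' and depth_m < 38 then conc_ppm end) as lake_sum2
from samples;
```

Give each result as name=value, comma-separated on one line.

lake_sum=3469, lake_sum2=3073

[lake_sum: site = 'lake' or ph <= 8]
sample_id=500: ✓ → 422
sample_id=501: ✓ → 387
sample_id=502: ✓ → 813
sample_id=503: ✗
sample_id=504: ✓ → 55
sample_id=505: ✓ → 298
sample_id=506: ✗
sample_id=507: ✓ → 647
sample_id=508: ✓ → 161
sample_id=509: ✗
sample_id=510: ✓ → 686
lake_sum = 422 + 387 + 813 + 55 + 298 + 647 + 161 + 686 = 3469
—
[lake_sum2: site <> 'lake' and depth_m < 38]
sample_id=500: ✓ → 422
sample_id=501: ✓ → 387
sample_id=502: ✗
sample_id=503: ✓ → 531
sample_id=504: ✓ → 55
sample_id=505: ✓ → 298
sample_id=506: ✓ → 80
sample_id=507: ✗
sample_id=508: ✗
sample_id=509: ✓ → 614
sample_id=510: ✓ → 686
lake_sum2 = 422 + 387 + 531 + 55 + 298 + 80 + 614 + 686 = 3073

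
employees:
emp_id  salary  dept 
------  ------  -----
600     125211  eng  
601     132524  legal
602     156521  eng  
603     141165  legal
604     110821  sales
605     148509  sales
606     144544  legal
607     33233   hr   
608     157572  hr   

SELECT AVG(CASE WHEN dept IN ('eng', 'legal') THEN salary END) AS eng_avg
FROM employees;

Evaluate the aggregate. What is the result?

emp_id=600: ✓ → 125211
emp_id=601: ✓ → 132524
emp_id=602: ✓ → 156521
emp_id=603: ✓ → 141165
emp_id=604: ✗
emp_id=605: ✗
emp_id=606: ✓ → 144544
emp_id=607: ✗
emp_id=608: ✗
eng_avg = (125211 + 132524 + 156521 + 141165 + 144544) / 5 = 139993

139993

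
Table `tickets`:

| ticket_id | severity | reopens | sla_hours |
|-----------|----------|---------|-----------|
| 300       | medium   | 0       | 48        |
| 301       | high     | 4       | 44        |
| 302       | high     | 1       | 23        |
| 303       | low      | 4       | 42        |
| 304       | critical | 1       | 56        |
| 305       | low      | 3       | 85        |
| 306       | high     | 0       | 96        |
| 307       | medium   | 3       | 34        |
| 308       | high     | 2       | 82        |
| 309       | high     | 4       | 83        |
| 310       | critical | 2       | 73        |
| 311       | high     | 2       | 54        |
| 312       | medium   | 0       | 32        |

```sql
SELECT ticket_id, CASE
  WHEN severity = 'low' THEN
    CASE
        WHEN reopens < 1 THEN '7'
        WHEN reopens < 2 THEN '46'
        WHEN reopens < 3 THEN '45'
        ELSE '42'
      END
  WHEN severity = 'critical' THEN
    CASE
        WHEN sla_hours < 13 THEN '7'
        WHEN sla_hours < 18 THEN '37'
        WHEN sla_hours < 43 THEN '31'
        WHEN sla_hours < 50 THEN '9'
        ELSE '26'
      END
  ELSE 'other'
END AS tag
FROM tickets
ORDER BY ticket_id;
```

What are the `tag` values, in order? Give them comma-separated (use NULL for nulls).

other, other, other, 42, 26, 42, other, other, other, other, 26, other, other

ticket_id=300: severity='medium' → outer ELSE → other
ticket_id=301: severity='high' → outer ELSE → other
ticket_id=302: severity='high' → outer ELSE → other
ticket_id=303: severity='low' → inner[ELSE] → 42
ticket_id=304: severity='critical' → inner[ELSE] → 26
ticket_id=305: severity='low' → inner[ELSE] → 42
ticket_id=306: severity='high' → outer ELSE → other
ticket_id=307: severity='medium' → outer ELSE → other
ticket_id=308: severity='high' → outer ELSE → other
ticket_id=309: severity='high' → outer ELSE → other
ticket_id=310: severity='critical' → inner[ELSE] → 26
ticket_id=311: severity='high' → outer ELSE → other
ticket_id=312: severity='medium' → outer ELSE → other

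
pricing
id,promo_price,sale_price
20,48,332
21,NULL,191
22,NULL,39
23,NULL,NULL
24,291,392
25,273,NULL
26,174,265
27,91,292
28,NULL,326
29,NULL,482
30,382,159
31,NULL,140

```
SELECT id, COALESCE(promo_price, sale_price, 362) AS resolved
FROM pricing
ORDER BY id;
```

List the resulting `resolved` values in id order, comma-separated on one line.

id=20: promo_price=48 → 48
id=21: promo_price=NULL, sale_price=191 → 191
id=22: promo_price=NULL, sale_price=39 → 39
id=23: promo_price=NULL, sale_price=NULL, → literal 362 → 362
id=24: promo_price=291 → 291
id=25: promo_price=273 → 273
id=26: promo_price=174 → 174
id=27: promo_price=91 → 91
id=28: promo_price=NULL, sale_price=326 → 326
id=29: promo_price=NULL, sale_price=482 → 482
id=30: promo_price=382 → 382
id=31: promo_price=NULL, sale_price=140 → 140

48, 191, 39, 362, 291, 273, 174, 91, 326, 482, 382, 140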